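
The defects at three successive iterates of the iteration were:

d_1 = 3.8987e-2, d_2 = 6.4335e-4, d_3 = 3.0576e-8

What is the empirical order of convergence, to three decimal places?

p ≈ ln(d_3/d_2) / ln(d_2/d_1)
  = ln(3.0576e-8/6.4335e-4) / ln(6.4335e-4/3.8987e-2)
  = ln(4.75262e-05) / ln(0.0165017)
  = -9.954229 / -4.104292 ≈ 2.425322

2.425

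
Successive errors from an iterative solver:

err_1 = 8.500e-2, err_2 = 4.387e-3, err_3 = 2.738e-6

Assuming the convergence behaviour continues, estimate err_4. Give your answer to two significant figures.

First estimate the order: p ≈ ln(err_3/err_2) / ln(err_2/err_1) = ln(2.738e-6/4.387e-3)/ln(4.387e-3/8.500e-2) = ln(0.000624117)/ln(0.0516118) ≈ 2.4896.
Then err_4 ≈ err_3·(err_3/err_2)^p = 2.738e-6·(0.000624117)^2.4896 = 2.738e-6·1.05074e-08 ≈ 2.877e-14.

2.9e-14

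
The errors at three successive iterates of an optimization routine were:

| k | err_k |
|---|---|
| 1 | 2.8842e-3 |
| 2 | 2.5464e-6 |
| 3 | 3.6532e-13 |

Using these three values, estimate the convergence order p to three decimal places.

p ≈ ln(err_3/err_2) / ln(err_2/err_1)
  = ln(3.6532e-13/2.5464e-6) / ln(2.5464e-6/2.8842e-3)
  = ln(1.43465e-07) / ln(0.000882879)
  = -15.757175 / -7.032322 ≈ 2.240679

2.241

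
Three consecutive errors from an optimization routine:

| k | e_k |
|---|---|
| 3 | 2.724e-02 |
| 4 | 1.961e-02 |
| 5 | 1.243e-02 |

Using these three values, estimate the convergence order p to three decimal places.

1.387

p ≈ ln(e_5/e_4) / ln(e_4/e_3)
  = ln(1.243e-02/1.961e-02) / ln(1.961e-02/2.724e-02)
  = ln(0.63386) / ln(0.719897)
  = -0.455927 / -0.328647 ≈ 1.387285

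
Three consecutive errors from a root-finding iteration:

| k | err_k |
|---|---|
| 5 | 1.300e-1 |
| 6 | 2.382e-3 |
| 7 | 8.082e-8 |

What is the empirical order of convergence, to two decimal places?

2.57

p ≈ ln(err_7/err_6) / ln(err_6/err_5)
  = ln(8.082e-8/2.382e-3) / ln(2.382e-3/1.300e-1)
  = ln(3.39295e-05) / ln(0.0183231)
  = -10.29123 / -3.99959 ≈ 2.57307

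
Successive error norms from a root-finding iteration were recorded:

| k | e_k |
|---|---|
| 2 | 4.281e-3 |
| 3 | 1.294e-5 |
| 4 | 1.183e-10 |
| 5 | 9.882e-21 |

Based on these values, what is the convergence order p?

Consecutive ratios: e_5/e_4 = 9.882e-21/1.183e-10 = 8.35334e-11, e_4/e_3 = 1.183e-10/1.294e-5 = 9.14219e-06.
p ≈ ln(8.35334e-11)/ln(9.14219e-06) = -23.2058/-11.6026 ≈ 2.00.
So the convergence is quadratic (order 2).

2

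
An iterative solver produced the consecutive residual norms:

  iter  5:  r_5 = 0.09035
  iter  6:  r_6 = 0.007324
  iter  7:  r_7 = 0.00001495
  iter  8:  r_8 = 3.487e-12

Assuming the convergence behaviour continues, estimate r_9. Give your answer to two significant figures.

1.6e-28

First estimate the order: p ≈ ln(r_8/r_7) / ln(r_7/r_6) = ln(3.487e-12/0.00001495)/ln(0.00001495/0.007324) = ln(2.33244e-07)/ln(0.00204123) ≈ 2.4654.
Then r_9 ≈ r_8·(r_8/r_7)^p = 3.487e-12·(2.33244e-07)^2.4654 = 3.487e-12·4.45656e-17 ≈ 1.554e-28.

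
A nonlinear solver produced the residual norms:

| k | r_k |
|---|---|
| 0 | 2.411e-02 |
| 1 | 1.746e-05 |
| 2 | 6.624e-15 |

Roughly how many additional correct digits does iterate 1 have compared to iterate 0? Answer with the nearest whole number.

3

Digits gained ≈ log₁₀(r_0/r_1) = log₁₀(2.411e-02/1.746e-05) = log₁₀(1380.87) ≈ 3.140.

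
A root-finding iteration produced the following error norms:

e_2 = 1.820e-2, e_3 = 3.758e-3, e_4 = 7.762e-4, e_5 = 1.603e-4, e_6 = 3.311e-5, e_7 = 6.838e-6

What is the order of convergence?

1

Consecutive ratios: e_7/e_6 = 6.838e-6/3.311e-5 = 0.206524, e_6/e_5 = 3.311e-5/1.603e-4 = 0.20655.
p ≈ ln(0.206524)/ln(0.20655) = -1.5773/-1.5772 ≈ 1.00.
So the convergence is linear (order 1).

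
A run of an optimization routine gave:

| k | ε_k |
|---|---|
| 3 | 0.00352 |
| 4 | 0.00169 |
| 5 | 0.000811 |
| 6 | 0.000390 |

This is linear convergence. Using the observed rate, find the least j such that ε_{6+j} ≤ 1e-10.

21

Rate ρ ≈ ε_6/ε_5 = 0.000390/0.000811 = 0.4809.
After j more steps, ε_{6+j} ≈ 0.000390·ρ^j; need ρ^j ≤ 1e-10/0.000390 = 2.5641e-07.
j ≥ ln(2.5641e-07)/ln(0.4809) = -15.1765/-0.73210 = 20.730.
So 21 more iterations are needed.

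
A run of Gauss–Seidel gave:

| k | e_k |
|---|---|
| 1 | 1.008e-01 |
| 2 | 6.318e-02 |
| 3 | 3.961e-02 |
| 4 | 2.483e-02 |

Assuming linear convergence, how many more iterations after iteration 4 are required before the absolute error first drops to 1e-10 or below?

Rate ρ ≈ e_4/e_3 = 2.483e-02/3.961e-02 = 0.6269.
After j more steps, e_{4+j} ≈ 2.483e-02·ρ^j; need ρ^j ≤ 1e-10/2.483e-02 = 4.02739e-09.
j ≥ ln(4.02739e-09)/ln(0.6269) = -19.3301/-0.46697 = 41.395.
So 42 more iterations are needed.

42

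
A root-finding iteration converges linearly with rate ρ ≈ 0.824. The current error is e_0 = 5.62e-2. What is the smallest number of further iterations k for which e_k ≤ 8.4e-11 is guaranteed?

105

After k steps, e_k ≈ 5.62e-2·0.824^k.
Need 0.824^k ≤ 8.4e-11/5.62e-2 = 1.49466e-09.
k ≥ ln(1.49466e-09)/ln(0.824) = -20.3214/-0.19358 = 104.977.
Smallest integer k = 105.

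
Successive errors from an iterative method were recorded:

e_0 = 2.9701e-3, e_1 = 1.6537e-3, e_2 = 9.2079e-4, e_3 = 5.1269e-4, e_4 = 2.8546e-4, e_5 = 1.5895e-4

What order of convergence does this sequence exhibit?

1

Consecutive ratios: e_5/e_4 = 1.5895e-4/2.8546e-4 = 0.556821, e_4/e_3 = 2.8546e-4/5.1269e-4 = 0.556789.
p ≈ ln(0.556821)/ln(0.556789) = -0.5855/-0.5856 ≈ 1.00.
So the convergence is linear (order 1).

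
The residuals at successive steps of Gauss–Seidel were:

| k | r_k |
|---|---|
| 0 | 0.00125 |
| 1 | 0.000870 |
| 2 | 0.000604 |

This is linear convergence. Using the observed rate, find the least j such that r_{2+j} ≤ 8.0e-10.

38

Rate ρ ≈ r_2/r_1 = 0.000604/0.000870 = 0.6943.
After j more steps, r_{2+j} ≈ 0.000604·ρ^j; need ρ^j ≤ 8.0e-10/0.000604 = 1.3245e-06.
j ≥ ln(1.3245e-06)/ln(0.6943) = -13.5345/-0.36485 = 37.096.
So 38 more iterations are needed.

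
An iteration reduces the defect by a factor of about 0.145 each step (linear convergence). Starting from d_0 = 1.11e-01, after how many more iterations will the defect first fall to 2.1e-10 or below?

After k steps, d_k ≈ 1.11e-01·0.145^k.
Need 0.145^k ≤ 2.1e-10/1.11e-01 = 1.89189e-09.
k ≥ ln(1.89189e-09)/ln(0.145) = -20.0857/-1.93102 = 10.402.
Smallest integer k = 11.

11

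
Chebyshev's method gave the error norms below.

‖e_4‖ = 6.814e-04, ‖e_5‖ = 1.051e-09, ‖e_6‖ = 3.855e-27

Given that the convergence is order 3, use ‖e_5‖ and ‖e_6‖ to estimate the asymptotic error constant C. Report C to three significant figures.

C ≈ ‖e_6‖ / ‖e_5‖^3
  = 3.855e-27 / (1.051e-09)^3
  = 3.855e-27 / 1.16094e-27 ≈ 3.3206

3.32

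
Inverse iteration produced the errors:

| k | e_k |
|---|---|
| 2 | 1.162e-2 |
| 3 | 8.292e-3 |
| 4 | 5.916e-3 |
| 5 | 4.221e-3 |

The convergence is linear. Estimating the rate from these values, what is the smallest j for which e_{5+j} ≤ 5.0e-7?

Rate ρ ≈ e_5/e_4 = 4.221e-3/5.916e-3 = 0.7135.
After j more steps, e_{5+j} ≈ 4.221e-3·ρ^j; need ρ^j ≤ 5.0e-7/4.221e-3 = 0.000118455.
j ≥ ln(0.000118455)/ln(0.7135) = -9.0410/-0.33757 = 26.783.
So 27 more iterations are needed.

27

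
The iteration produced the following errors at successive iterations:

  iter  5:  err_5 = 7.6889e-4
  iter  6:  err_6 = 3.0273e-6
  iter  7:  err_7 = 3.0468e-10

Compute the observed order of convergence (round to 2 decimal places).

p ≈ ln(err_7/err_6) / ln(err_6/err_5)
  = ln(3.0468e-10/3.0273e-6) / ln(3.0273e-6/7.6889e-4)
  = ln(0.000100644) / ln(0.00393723)
  = -9.20392 / -5.53728 ≈ 1.66217

1.66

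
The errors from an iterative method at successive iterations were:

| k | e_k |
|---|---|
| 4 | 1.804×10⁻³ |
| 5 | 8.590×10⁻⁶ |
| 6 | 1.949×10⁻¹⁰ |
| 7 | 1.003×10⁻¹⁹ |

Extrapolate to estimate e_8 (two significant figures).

First estimate the order: p ≈ ln(e_7/e_6) / ln(e_6/e_5) = ln(1.003×10⁻¹⁹/1.949×10⁻¹⁰)/ln(1.949×10⁻¹⁰/8.590×10⁻⁶) = ln(5.14623e-10)/ln(2.26892e-05) ≈ 2.0000.
Then e_8 ≈ e_7·(e_7/e_6)^p = 1.003×10⁻¹⁹·(5.14623e-10)^2.0000 = 1.003×10⁻¹⁹·2.64837e-19 ≈ 2.656e-38.

2.7e-38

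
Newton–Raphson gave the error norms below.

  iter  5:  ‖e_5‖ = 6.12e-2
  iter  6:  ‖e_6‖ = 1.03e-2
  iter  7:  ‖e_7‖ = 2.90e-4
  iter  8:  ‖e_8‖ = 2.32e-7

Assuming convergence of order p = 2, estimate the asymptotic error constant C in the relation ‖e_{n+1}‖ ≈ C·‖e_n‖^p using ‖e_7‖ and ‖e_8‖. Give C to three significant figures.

2.76

C ≈ ‖e_8‖ / ‖e_7‖^2
  = 2.32e-7 / (2.90e-4)^2
  = 2.32e-7 / 8.41e-08 ≈ 2.7586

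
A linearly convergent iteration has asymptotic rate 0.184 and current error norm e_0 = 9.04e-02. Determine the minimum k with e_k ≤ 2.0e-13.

16

After k steps, e_k ≈ 9.04e-02·0.184^k.
Need 0.184^k ≤ 2.0e-13/9.04e-02 = 2.21239e-12.
k ≥ ln(2.21239e-12)/ln(0.184) = -26.8369/-1.69282 = 15.853.
Smallest integer k = 16.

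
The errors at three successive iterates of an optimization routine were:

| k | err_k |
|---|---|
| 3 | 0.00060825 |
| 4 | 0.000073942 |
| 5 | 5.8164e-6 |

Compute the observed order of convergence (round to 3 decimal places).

p ≈ ln(err_5/err_4) / ln(err_4/err_3)
  = ln(5.8164e-6/0.000073942) / ln(0.000073942/0.00060825)
  = ln(0.0786617) / ln(0.121565)
  = -2.542599 / -2.107306 ≈ 1.206564

1.207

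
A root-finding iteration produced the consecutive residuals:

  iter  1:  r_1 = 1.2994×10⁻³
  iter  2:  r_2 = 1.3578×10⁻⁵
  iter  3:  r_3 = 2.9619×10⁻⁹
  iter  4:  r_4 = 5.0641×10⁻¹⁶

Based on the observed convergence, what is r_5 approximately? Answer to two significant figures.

1.6e-28

First estimate the order: p ≈ ln(r_4/r_3) / ln(r_3/r_2) = ln(5.0641×10⁻¹⁶/2.9619×10⁻⁹)/ln(2.9619×10⁻⁹/1.3578×10⁻⁵) = ln(1.70975e-07)/ln(0.00021814) ≈ 1.8483.
Then r_5 ≈ r_4·(r_4/r_3)^p = 5.0641×10⁻¹⁶·(1.70975e-07)^1.8483 = 5.0641×10⁻¹⁶·3.10763e-13 ≈ 1.574e-28.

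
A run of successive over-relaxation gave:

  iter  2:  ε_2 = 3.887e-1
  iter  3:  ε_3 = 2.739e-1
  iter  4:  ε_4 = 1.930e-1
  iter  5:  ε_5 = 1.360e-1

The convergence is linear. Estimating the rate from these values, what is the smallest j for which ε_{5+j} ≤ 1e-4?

21

Rate ρ ≈ ε_5/ε_4 = 1.360e-1/1.930e-1 = 0.7047.
After j more steps, ε_{5+j} ≈ 1.360e-1·ρ^j; need ρ^j ≤ 1e-4/1.360e-1 = 0.000735294.
j ≥ ln(0.000735294)/ln(0.7047) = -7.2152/-0.34998 = 20.616.
So 21 more iterations are needed.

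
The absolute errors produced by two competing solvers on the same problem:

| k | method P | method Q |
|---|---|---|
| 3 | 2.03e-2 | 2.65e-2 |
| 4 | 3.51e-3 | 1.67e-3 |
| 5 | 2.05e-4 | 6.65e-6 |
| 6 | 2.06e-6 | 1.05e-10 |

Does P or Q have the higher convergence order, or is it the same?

Method P: p ≈ ln(2.06e-6/2.05e-4)/ln(2.05e-4/3.51e-3) ≈ 1.62.
Method Q: p ≈ ln(1.05e-10/6.65e-6)/ln(6.65e-6/1.67e-3) ≈ 2.00.
Method Q has the higher order (≈2.0 vs ≈1.6).

Q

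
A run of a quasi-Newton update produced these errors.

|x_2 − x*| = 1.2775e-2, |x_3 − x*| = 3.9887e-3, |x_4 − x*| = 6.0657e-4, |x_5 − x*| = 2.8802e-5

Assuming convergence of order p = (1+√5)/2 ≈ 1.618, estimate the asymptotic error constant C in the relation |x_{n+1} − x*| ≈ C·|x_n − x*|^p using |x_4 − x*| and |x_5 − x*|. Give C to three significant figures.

4.62

C ≈ |x_5 − x*| / |x_4 − x*|^1.618
  = 2.8802e-5 / (6.0657e-4)^1.618
  = 2.8802e-5 / 6.23306e-06 ≈ 4.6208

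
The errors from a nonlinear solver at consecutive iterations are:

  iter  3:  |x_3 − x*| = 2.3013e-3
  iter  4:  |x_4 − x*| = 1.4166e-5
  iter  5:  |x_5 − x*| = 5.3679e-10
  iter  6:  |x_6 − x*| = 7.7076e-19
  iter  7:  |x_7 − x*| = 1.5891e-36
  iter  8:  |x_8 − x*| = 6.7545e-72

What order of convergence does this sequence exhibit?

2

Consecutive ratios: |x_8 − x*|/|x_7 − x*| = 6.7545e-72/1.5891e-36 = 4.25052e-36, |x_7 − x*|/|x_6 − x*| = 1.5891e-36/7.7076e-19 = 2.06173e-18.
p ≈ ln(4.25052e-36)/ln(2.06173e-18) = -81.4460/-40.7230 ≈ 2.00.
So the convergence is quadratic (order 2).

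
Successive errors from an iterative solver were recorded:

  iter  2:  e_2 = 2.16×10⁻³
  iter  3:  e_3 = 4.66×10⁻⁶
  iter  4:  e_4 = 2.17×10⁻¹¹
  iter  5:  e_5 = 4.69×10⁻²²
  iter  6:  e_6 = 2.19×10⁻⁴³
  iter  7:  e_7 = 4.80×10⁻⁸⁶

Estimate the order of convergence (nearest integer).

Consecutive ratios: e_7/e_6 = 4.80×10⁻⁸⁶/2.19×10⁻⁴³ = 2.19178e-43, e_6/e_5 = 2.19×10⁻⁴³/4.69×10⁻²² = 4.66951e-22.
p ≈ ln(2.19178e-43)/ln(4.66951e-22) = -98.2264/-49.1158 ≈ 2.00.
So the convergence is quadratic (order 2).

2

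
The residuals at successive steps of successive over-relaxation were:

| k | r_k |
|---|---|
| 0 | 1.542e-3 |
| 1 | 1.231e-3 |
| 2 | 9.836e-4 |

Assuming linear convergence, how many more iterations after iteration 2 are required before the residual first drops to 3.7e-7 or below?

36

Rate ρ ≈ r_2/r_1 = 9.836e-4/1.231e-3 = 0.7990.
After j more steps, r_{2+j} ≈ 9.836e-4·ρ^j; need ρ^j ≤ 3.7e-7/9.836e-4 = 0.000376169.
j ≥ ln(0.000376169)/ln(0.7990) = -7.8855/-0.22439 = 35.142.
So 36 more iterations are needed.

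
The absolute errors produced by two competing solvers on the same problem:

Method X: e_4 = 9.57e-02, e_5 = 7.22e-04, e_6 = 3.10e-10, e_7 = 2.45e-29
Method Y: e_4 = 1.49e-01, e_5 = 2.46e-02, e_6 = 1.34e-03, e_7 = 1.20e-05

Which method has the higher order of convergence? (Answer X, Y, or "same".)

X

Method X: p ≈ ln(2.45e-29/3.10e-10)/ln(3.10e-10/7.22e-04) ≈ 3.00.
Method Y: p ≈ ln(1.20e-05/1.34e-03)/ln(1.34e-03/2.46e-02) ≈ 1.62.
Method X has the higher order (≈3.0 vs ≈1.6).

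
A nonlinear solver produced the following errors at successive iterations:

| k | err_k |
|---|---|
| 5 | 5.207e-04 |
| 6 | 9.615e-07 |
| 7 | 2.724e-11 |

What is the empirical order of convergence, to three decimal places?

1.664

p ≈ ln(err_7/err_6) / ln(err_6/err_5)
  = ln(2.724e-11/9.615e-07) / ln(9.615e-07/5.207e-04)
  = ln(2.83307e-05) / ln(0.00184655)
  = -10.471565 / -6.294436 ≈ 1.663622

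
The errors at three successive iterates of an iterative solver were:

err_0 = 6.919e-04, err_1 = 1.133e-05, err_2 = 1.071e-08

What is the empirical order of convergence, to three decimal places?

1.694

p ≈ ln(err_2/err_1) / ln(err_1/err_0)
  = ln(1.071e-08/1.133e-05) / ln(1.133e-05/6.919e-04)
  = ln(0.000945278) / ln(0.0163752)
  = -6.964031 / -4.111987 ≈ 1.693593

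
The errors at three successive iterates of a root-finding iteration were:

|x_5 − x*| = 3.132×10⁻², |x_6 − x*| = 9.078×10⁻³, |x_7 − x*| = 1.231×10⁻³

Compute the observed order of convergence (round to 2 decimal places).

p ≈ ln(|x_7 − x*|/|x_6 − x*|) / ln(|x_6 − x*|/|x_5 − x*|)
  = ln(1.231×10⁻³/9.078×10⁻³) / ln(9.078×10⁻³/3.132×10⁻²)
  = ln(0.135603) / ln(0.289847)
  = -1.99802 / -1.23840 ≈ 1.61339

1.61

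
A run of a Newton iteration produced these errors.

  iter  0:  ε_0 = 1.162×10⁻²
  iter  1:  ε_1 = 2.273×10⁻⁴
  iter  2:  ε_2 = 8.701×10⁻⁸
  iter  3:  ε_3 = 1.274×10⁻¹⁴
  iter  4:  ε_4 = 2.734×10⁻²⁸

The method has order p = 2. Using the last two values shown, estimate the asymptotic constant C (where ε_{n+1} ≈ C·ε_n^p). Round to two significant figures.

C ≈ ε_4 / ε_3^2
  = 2.734×10⁻²⁸ / (1.274×10⁻¹⁴)^2
  = 2.734×10⁻²⁸ / 1.62308e-28 ≈ 1.6845

1.7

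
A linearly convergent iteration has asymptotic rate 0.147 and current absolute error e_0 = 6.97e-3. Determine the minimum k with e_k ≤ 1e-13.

After k steps, e_k ≈ 6.97e-3·0.147^k.
Need 0.147^k ≤ 1e-13/6.97e-3 = 1.43472e-11.
k ≥ ln(1.43472e-11)/ln(0.147) = -24.9675/-1.91732 = 13.022.
Smallest integer k = 14.

14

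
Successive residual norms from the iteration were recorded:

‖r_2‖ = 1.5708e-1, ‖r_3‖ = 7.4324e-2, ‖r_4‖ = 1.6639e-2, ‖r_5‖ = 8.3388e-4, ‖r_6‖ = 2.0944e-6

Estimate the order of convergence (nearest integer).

Consecutive ratios: ‖r_6‖/‖r_5‖ = 2.0944e-6/8.3388e-4 = 0.00251163, ‖r_5‖/‖r_4‖ = 8.3388e-4/1.6639e-2 = 0.050116.
p ≈ ln(0.00251163)/ln(0.050116) = -5.9868/-2.9934 ≈ 2.00.
So the convergence is quadratic (order 2).

2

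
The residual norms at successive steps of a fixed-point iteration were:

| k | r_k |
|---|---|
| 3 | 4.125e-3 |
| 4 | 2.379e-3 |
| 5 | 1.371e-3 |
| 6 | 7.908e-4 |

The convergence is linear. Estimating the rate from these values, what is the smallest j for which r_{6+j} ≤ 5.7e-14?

Rate ρ ≈ r_6/r_5 = 7.908e-4/1.371e-3 = 0.5768.
After j more steps, r_{6+j} ≈ 7.908e-4·ρ^j; need ρ^j ≤ 5.7e-14/7.908e-4 = 7.20789e-11.
j ≥ ln(7.20789e-11)/ln(0.5768) = -23.3533/-0.55026 = 42.440.
So 43 more iterations are needed.

43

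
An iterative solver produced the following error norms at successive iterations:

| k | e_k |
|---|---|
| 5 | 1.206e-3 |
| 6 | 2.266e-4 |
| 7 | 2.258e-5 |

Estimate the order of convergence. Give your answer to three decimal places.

1.379

p ≈ ln(e_7/e_6) / ln(e_6/e_5)
  = ln(2.258e-5/2.266e-4) / ln(2.266e-4/1.206e-3)
  = ln(0.099647) / ln(0.187894)
  = -2.306121 / -1.671877 ≈ 1.379360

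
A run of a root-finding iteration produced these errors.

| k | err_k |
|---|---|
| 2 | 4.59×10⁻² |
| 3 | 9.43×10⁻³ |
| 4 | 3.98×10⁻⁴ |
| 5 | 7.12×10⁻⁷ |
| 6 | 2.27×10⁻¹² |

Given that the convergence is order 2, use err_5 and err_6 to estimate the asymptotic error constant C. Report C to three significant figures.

C ≈ err_6 / err_5^2
  = 2.27×10⁻¹² / (7.12×10⁻⁷)^2
  = 2.27×10⁻¹² / 5.06944e-13 ≈ 4.4778

4.48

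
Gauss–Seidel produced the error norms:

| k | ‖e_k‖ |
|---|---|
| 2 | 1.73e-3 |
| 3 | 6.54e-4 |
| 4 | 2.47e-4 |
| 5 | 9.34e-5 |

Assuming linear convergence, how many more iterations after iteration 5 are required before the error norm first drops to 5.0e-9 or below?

11

Rate ρ ≈ ‖e_5‖/‖e_4‖ = 9.34e-5/2.47e-4 = 0.3781.
After j more steps, ‖e_{5+j}‖ ≈ 9.34e-5·ρ^j; need ρ^j ≤ 5.0e-9/9.34e-5 = 5.35332e-05.
j ≥ ln(5.35332e-05)/ln(0.3781) = -9.8352/-0.97260 = 10.112.
So 11 more iterations are needed.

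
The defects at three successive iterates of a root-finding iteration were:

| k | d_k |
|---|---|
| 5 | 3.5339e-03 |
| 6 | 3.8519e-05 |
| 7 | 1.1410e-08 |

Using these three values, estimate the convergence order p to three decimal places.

1.798

p ≈ ln(d_7/d_6) / ln(d_6/d_5)
  = ln(1.1410e-08/3.8519e-05) / ln(3.8519e-05/3.5339e-03)
  = ln(0.000296217) / ln(0.0108999)
  = -8.124418 / -4.519002 ≈ 1.797835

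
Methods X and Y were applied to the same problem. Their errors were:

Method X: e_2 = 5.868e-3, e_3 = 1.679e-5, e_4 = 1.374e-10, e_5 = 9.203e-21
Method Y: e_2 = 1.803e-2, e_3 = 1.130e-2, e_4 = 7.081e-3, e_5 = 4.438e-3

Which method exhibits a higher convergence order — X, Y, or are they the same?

Method X: p ≈ ln(9.203e-21/1.374e-10)/ln(1.374e-10/1.679e-5) ≈ 2.00.
Method Y: p ≈ ln(4.438e-3/7.081e-3)/ln(7.081e-3/1.130e-2) ≈ 1.00.
Method X has the higher order (≈2.0 vs ≈1.0).

X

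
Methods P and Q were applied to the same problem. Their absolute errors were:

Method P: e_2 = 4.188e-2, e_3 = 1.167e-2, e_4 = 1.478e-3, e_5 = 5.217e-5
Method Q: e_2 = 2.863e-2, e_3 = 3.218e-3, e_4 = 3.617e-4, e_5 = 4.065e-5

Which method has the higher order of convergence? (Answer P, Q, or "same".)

Method P: p ≈ ln(5.217e-5/1.478e-3)/ln(1.478e-3/1.167e-2) ≈ 1.62.
Method Q: p ≈ ln(4.065e-5/3.617e-4)/ln(3.617e-4/3.218e-3) ≈ 1.00.
Method P has the higher order (≈1.6 vs ≈1.0).

P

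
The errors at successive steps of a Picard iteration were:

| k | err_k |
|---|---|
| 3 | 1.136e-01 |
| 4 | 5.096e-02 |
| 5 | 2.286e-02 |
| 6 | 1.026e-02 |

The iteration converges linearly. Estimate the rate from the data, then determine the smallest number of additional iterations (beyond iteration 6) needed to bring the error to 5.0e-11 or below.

24

Rate ρ ≈ err_6/err_5 = 1.026e-02/2.286e-02 = 0.4488.
After j more steps, err_{6+j} ≈ 1.026e-02·ρ^j; need ρ^j ≤ 5.0e-11/1.026e-02 = 4.87329e-09.
j ≥ ln(4.87329e-09)/ln(0.4488) = -19.1395/-0.80118 = 23.889.
So 24 more iterations are needed.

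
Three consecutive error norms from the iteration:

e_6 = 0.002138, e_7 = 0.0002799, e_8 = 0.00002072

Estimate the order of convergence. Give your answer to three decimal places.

p ≈ ln(e_8/e_7) / ln(e_7/e_6)
  = ln(0.00002072/0.0002799) / ln(0.0002799/0.002138)
  = ln(0.0740264) / ln(0.130917)
  = -2.603333 / -2.033192 ≈ 1.280417

1.280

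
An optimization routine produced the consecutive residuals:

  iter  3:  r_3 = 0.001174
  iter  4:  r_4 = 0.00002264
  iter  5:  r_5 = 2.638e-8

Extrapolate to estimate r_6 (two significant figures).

First estimate the order: p ≈ ln(r_5/r_4) / ln(r_4/r_3) = ln(2.638e-8/0.00002264)/ln(0.00002264/0.001174) = ln(0.00116519)/ln(0.0192845) ≈ 1.7108.
Then r_6 ≈ r_5·(r_5/r_4)^p = 2.638e-8·(0.00116519)^1.7108 = 2.638e-8·9.57616e-06 ≈ 2.526e-13.

2.5e-13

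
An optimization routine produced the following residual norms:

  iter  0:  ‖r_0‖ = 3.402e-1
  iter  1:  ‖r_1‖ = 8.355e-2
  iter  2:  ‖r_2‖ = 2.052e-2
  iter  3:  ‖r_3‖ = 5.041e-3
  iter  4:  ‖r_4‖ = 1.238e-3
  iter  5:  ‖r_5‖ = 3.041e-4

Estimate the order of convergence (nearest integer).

1

Consecutive ratios: ‖r_5‖/‖r_4‖ = 3.041e-4/1.238e-3 = 0.245638, ‖r_4‖/‖r_3‖ = 1.238e-3/5.041e-3 = 0.245586.
p ≈ ln(0.245638)/ln(0.245586) = -1.4039/-1.4041 ≈ 1.00.
So the convergence is linear (order 1).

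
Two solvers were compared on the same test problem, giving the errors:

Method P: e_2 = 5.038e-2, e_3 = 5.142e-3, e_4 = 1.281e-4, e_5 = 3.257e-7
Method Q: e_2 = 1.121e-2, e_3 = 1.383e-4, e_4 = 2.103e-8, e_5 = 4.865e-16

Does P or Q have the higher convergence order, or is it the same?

Q

Method P: p ≈ ln(3.257e-7/1.281e-4)/ln(1.281e-4/5.142e-3) ≈ 1.62.
Method Q: p ≈ ln(4.865e-16/2.103e-8)/ln(2.103e-8/1.383e-4) ≈ 2.00.
Method Q has the higher order (≈2.0 vs ≈1.6).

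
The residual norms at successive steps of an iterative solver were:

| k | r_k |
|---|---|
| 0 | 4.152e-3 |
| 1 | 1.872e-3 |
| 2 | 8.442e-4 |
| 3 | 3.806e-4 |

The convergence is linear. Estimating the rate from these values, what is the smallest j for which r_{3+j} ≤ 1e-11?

Rate ρ ≈ r_3/r_2 = 3.806e-4/8.442e-4 = 0.4508.
After j more steps, r_{3+j} ≈ 3.806e-4·ρ^j; need ρ^j ≤ 1e-11/3.806e-4 = 2.62743e-08.
j ≥ ln(2.62743e-08)/ln(0.4508) = -17.4547/-0.79673 = 21.908.
So 22 more iterations are needed.

22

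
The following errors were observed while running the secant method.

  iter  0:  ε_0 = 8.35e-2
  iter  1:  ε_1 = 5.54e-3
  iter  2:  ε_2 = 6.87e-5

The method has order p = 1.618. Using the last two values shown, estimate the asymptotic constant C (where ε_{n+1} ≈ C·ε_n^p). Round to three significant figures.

0.308

C ≈ ε_2 / ε_1^1.618
  = 6.87e-5 / (5.54e-3)^1.618
  = 6.87e-5 / 0.000223357 ≈ 0.30758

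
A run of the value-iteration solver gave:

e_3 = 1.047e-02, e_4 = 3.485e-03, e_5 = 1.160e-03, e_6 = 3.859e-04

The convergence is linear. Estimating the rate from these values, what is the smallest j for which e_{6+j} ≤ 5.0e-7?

7

Rate ρ ≈ e_6/e_5 = 3.859e-04/1.160e-03 = 0.3327.
After j more steps, e_{6+j} ≈ 3.859e-04·ρ^j; need ρ^j ≤ 5.0e-7/3.859e-04 = 0.00129567.
j ≥ ln(0.00129567)/ln(0.3327) = -6.6487/-1.10051 = 6.041.
So 7 more iterations are needed.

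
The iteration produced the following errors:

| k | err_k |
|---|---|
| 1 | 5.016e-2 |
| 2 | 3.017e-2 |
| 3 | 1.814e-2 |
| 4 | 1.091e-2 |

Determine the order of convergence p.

1

Consecutive ratios: err_4/err_3 = 1.091e-2/1.814e-2 = 0.601433, err_3/err_2 = 1.814e-2/3.017e-2 = 0.60126.
p ≈ ln(0.601433)/ln(0.60126) = -0.5084/-0.5087 ≈ 1.00.
So the convergence is linear (order 1).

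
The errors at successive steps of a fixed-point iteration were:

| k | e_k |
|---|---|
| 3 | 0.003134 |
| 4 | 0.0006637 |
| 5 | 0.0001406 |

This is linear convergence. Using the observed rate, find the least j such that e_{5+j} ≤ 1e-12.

Rate ρ ≈ e_5/e_4 = 0.0001406/0.0006637 = 0.2118.
After j more steps, e_{5+j} ≈ 0.0001406·ρ^j; need ρ^j ≤ 1e-12/0.0001406 = 7.11238e-09.
j ≥ ln(7.11238e-09)/ln(0.2118) = -18.7614/-1.55211 = 12.088.
So 13 more iterations are needed.

13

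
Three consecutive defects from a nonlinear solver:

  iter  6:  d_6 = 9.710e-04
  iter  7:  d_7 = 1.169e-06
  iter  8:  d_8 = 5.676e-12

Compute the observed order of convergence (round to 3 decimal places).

1.820

p ≈ ln(d_8/d_7) / ln(d_7/d_6)
  = ln(5.676e-12/1.169e-06) / ln(1.169e-06/9.710e-04)
  = ln(4.85543e-06) / ln(0.00120391)
  = -12.235413 / -6.722181 ≈ 1.820155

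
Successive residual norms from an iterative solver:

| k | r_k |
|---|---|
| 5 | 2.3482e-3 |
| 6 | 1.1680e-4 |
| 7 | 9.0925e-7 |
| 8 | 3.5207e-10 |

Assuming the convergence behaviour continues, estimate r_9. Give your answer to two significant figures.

First estimate the order: p ≈ ln(r_8/r_7) / ln(r_7/r_6) = ln(3.5207e-10/9.0925e-7)/ln(9.0925e-7/1.1680e-4) = ln(0.000387209)/ln(0.00778467) ≈ 1.6180.
Then r_9 ≈ r_8·(r_8/r_7)^p = 3.5207e-10·(0.000387209)^1.6180 = 3.5207e-10·3.01506e-06 ≈ 1.062e-15.

1.1e-15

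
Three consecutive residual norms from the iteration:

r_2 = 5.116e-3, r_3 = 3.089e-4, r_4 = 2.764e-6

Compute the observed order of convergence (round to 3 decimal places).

p ≈ ln(r_4/r_3) / ln(r_3/r_2)
  = ln(2.764e-6/3.089e-4) / ln(3.089e-4/5.116e-3)
  = ln(0.00894788) / ln(0.0603792)
  = -4.716339 / -2.807111 ≈ 1.680140

1.680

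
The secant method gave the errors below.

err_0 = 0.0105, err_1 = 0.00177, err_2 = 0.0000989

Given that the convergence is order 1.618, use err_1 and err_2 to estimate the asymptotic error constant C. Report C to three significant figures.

2.81

C ≈ err_2 / err_1^1.618
  = 0.0000989 / (0.00177)^1.618
  = 0.0000989 / 3.5255e-05 ≈ 2.8053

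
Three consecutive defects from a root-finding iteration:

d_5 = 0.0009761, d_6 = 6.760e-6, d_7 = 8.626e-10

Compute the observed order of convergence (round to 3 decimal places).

1.803

p ≈ ln(d_7/d_6) / ln(d_6/d_5)
  = ln(8.626e-10/6.760e-6) / ln(6.760e-6/0.0009761)
  = ln(0.000127604) / ln(0.00692552)
  = -8.966579 / -4.972542 ≈ 1.803218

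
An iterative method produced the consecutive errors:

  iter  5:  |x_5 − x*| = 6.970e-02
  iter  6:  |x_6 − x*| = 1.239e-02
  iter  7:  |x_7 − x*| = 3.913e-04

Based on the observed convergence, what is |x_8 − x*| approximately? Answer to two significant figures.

3.9e-7

First estimate the order: p ≈ ln(|x_7 − x*|/|x_6 − x*|) / ln(|x_6 − x*|/|x_5 − x*|) = ln(3.913e-04/1.239e-02)/ln(1.239e-02/6.970e-02) = ln(0.0315819)/ln(0.177762) ≈ 2.0003.
Then |x_8 − x*| ≈ |x_7 − x*|·(|x_7 − x*|/|x_6 − x*|)^p = 3.913e-04·(0.0315819)^2.0003 = 3.913e-04·0.000996383 ≈ 3.899e-07.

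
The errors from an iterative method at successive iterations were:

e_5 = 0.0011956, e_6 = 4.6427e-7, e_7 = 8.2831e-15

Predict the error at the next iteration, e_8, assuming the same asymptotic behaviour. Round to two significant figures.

2.1e-32

First estimate the order: p ≈ ln(e_7/e_6) / ln(e_6/e_5) = ln(8.2831e-15/4.6427e-7)/ln(4.6427e-7/0.0011956) = ln(1.78411e-08)/ln(0.000388315) ≈ 2.2718.
Then e_8 ≈ e_7·(e_7/e_6)^p = 8.2831e-15·(1.78411e-08)^2.2718 = 8.2831e-15·2.49333e-18 ≈ 2.065e-32.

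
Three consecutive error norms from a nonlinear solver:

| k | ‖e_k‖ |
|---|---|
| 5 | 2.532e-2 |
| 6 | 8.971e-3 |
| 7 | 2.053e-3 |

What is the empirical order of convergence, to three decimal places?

p ≈ ln(‖e_7‖/‖e_6‖) / ln(‖e_6‖/‖e_5‖)
  = ln(2.053e-3/8.971e-3) / ln(8.971e-3/2.532e-2)
  = ln(0.228849) / ln(0.354305)
  = -1.474693 / -1.037597 ≈ 1.421258

1.421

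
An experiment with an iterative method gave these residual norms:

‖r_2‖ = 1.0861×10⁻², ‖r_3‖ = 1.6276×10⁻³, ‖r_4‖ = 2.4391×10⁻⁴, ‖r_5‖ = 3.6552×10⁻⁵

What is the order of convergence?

1

Consecutive ratios: ‖r_5‖/‖r_4‖ = 3.6552×10⁻⁵/2.4391×10⁻⁴ = 0.149859, ‖r_4‖/‖r_3‖ = 2.4391×10⁻⁴/1.6276×10⁻³ = 0.149859.
p ≈ ln(0.149859)/ln(0.149859) = -1.8981/-1.8981 ≈ 1.00.
So the convergence is linear (order 1).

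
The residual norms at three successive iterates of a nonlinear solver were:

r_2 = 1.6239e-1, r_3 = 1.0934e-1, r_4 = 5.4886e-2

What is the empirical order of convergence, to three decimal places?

p ≈ ln(r_4/r_3) / ln(r_3/r_2)
  = ln(5.4886e-2/1.0934e-1) / ln(1.0934e-1/1.6239e-1)
  = ln(0.501975) / ln(0.673317)
  = -0.689205 / -0.395539 ≈ 1.742445

1.742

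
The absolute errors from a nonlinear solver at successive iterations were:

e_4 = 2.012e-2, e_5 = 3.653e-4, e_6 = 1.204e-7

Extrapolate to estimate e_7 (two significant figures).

First estimate the order: p ≈ ln(e_6/e_5) / ln(e_5/e_4) = ln(1.204e-7/3.653e-4)/ln(3.653e-4/2.012e-2) = ln(0.000329592)/ln(0.0181561) ≈ 2.0000.
Then e_7 ≈ e_6·(e_6/e_5)^p = 1.204e-7·(0.000329592)^2.0000 = 1.204e-7·1.08631e-07 ≈ 1.308e-14.

1.3e-14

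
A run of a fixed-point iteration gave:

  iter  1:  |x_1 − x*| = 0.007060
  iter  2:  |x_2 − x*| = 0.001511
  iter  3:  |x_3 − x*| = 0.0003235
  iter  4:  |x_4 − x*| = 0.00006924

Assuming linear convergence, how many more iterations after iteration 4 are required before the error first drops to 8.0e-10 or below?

Rate ρ ≈ |x_4 − x*|/|x_3 − x*| = 0.00006924/0.0003235 = 0.2140.
After j more steps, |x_{4+j} − x*| ≈ 0.00006924·ρ^j; need ρ^j ≤ 8.0e-10/0.00006924 = 1.1554e-05.
j ≥ ln(1.1554e-05)/ln(0.2140) = -11.3685/-1.54178 = 7.374.
So 8 more iterations are needed.

8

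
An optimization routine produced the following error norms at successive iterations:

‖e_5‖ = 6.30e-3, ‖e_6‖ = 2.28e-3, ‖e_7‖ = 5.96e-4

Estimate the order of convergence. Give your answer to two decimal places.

1.32

p ≈ ln(‖e_7‖/‖e_6‖) / ln(‖e_6‖/‖e_5‖)
  = ln(5.96e-4/2.28e-3) / ln(2.28e-3/6.30e-3)
  = ln(0.261404) / ln(0.361905)
  = -1.34169 / -1.01637 ≈ 1.32008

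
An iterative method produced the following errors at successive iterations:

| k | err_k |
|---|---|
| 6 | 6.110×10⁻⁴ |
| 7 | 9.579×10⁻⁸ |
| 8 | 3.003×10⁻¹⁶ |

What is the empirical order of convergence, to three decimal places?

2.235

p ≈ ln(err_8/err_7) / ln(err_7/err_6)
  = ln(3.003×10⁻¹⁶/9.579×10⁻⁸) / ln(9.579×10⁻⁸/6.110×10⁻⁴)
  = ln(3.13498e-09) / ln(0.000156776)
  = -19.580643 / -8.760693 ≈ 2.235056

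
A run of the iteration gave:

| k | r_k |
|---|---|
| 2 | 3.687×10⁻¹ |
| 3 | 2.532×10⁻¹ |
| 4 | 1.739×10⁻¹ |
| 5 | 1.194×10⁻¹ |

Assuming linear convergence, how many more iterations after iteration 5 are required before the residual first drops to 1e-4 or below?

19

Rate ρ ≈ r_5/r_4 = 1.194×10⁻¹/1.739×10⁻¹ = 0.6866.
After j more steps, r_{5+j} ≈ 1.194×10⁻¹·ρ^j; need ρ^j ≤ 1e-4/1.194×10⁻¹ = 0.000837521.
j ≥ ln(0.000837521)/ln(0.6866) = -7.0851/-0.37600 = 18.843.
So 19 more iterations are needed.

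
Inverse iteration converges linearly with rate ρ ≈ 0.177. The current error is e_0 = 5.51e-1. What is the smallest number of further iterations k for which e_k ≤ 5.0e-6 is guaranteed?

7

After k steps, e_k ≈ 5.51e-1·0.177^k.
Need 0.177^k ≤ 5.0e-6/5.51e-1 = 9.07441e-06.
k ≥ ln(9.07441e-06)/ln(0.177) = -11.6101/-1.73161 = 6.705.
Smallest integer k = 7.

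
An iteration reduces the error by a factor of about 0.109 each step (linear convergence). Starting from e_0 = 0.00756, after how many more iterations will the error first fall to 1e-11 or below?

After k steps, e_k ≈ 0.00756·0.109^k.
Need 0.109^k ≤ 1e-11/0.00756 = 1.32275e-09.
k ≥ ln(1.32275e-09)/ln(0.109) = -20.4436/-2.21641 = 9.224.
Smallest integer k = 10.

10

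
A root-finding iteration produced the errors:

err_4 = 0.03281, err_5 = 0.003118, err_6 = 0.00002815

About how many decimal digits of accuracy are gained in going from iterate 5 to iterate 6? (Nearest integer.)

Digits gained ≈ log₁₀(err_5/err_6) = log₁₀(0.003118/0.00002815) = log₁₀(110.764) ≈ 2.044.

2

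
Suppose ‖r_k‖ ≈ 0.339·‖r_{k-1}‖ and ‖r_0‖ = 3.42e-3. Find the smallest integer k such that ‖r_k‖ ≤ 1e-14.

After k steps, ‖r_k‖ ≈ 3.42e-3·0.339^k.
Need 0.339^k ≤ 1e-14/3.42e-3 = 2.92398e-12.
k ≥ ln(2.92398e-12)/ln(0.339) = -26.5581/-1.08176 = 24.551.
Smallest integer k = 25.

25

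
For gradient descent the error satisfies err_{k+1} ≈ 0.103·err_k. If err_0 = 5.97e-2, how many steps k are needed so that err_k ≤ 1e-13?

12

After k steps, err_k ≈ 5.97e-2·0.103^k.
Need 0.103^k ≤ 1e-13/5.97e-2 = 1.67504e-12.
k ≥ ln(1.67504e-12)/ln(0.103) = -27.1152/-2.27303 = 11.929.
Smallest integer k = 12.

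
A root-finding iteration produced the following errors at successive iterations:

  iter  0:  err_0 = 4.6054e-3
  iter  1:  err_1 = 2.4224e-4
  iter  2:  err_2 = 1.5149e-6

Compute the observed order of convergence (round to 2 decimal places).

1.72

p ≈ ln(err_2/err_1) / ln(err_1/err_0)
  = ln(1.5149e-6/2.4224e-4) / ln(2.4224e-4/4.6054e-3)
  = ln(0.00625372) / ln(0.0525991)
  = -5.07458 / -2.94506 ≈ 1.72308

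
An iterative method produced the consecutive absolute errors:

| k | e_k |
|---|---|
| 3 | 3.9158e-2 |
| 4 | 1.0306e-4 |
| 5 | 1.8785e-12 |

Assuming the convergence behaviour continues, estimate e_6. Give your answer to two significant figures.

First estimate the order: p ≈ ln(e_5/e_4) / ln(e_4/e_3) = ln(1.8785e-12/1.0306e-4)/ln(1.0306e-4/3.9158e-2) = ln(1.82272e-08)/ln(0.0026319) ≈ 3.0000.
Then e_6 ≈ e_5·(e_5/e_4)^p = 1.8785e-12·(1.82272e-08)^3.0000 = 1.8785e-12·6.05564e-24 ≈ 1.138e-35.

1.1e-35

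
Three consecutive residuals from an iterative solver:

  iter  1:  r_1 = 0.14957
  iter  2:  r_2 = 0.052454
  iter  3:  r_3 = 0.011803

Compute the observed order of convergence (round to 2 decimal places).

1.42

p ≈ ln(r_3/r_2) / ln(r_2/r_1)
  = ln(0.011803/0.052454) / ln(0.052454/0.14957)
  = ln(0.225016) / ln(0.350699)
  = -1.49158 / -1.04783 ≈ 1.42349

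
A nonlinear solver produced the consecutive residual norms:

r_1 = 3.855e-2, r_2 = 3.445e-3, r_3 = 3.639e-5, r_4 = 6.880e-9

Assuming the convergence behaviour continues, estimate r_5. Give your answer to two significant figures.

6.6e-16

First estimate the order: p ≈ ln(r_4/r_3) / ln(r_3/r_2) = ln(6.880e-9/3.639e-5)/ln(3.639e-5/3.445e-3) = ln(0.000189063)/ln(0.0105631) ≈ 1.8841.
Then r_5 ≈ r_4·(r_4/r_3)^p = 6.880e-9·(0.000189063)^1.8841 = 6.880e-9·9.65505e-08 ≈ 6.643e-16.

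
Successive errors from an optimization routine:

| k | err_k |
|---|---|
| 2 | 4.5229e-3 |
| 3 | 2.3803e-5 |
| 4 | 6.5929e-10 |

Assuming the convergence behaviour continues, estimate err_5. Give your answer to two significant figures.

5.1e-19

First estimate the order: p ≈ ln(err_4/err_3) / ln(err_3/err_2) = ln(6.5929e-10/2.3803e-5)/ln(2.3803e-5/4.5229e-3) = ln(2.76978e-05)/ln(0.00526277) ≈ 2.0000.
Then err_5 ≈ err_4·(err_4/err_3)^p = 6.5929e-10·(2.76978e-05)^2.0000 = 6.5929e-10·7.67168e-10 ≈ 5.058e-19.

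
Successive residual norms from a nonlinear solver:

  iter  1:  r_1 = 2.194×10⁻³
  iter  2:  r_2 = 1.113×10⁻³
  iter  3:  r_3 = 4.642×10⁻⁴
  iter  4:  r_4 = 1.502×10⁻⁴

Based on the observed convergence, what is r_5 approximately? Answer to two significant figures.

First estimate the order: p ≈ ln(r_4/r_3) / ln(r_3/r_2) = ln(1.502×10⁻⁴/4.642×10⁻⁴)/ln(4.642×10⁻⁴/1.113×10⁻³) = ln(0.323567)/ln(0.417071) ≈ 1.2903.
Then r_5 ≈ r_4·(r_4/r_3)^p = 1.502×10⁻⁴·(0.323567)^1.2903 = 1.502×10⁻⁴·0.233188 ≈ 3.502e-05.

3.5e-5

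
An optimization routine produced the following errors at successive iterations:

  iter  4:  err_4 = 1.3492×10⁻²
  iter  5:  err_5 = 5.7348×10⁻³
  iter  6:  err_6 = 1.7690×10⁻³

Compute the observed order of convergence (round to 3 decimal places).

1.375

p ≈ ln(err_6/err_5) / ln(err_5/err_4)
  = ln(1.7690×10⁻³/5.7348×10⁻³) / ln(5.7348×10⁻³/1.3492×10⁻²)
  = ln(0.308468) / ln(0.425052)
  = -1.176137 / -0.855544 ≈ 1.374724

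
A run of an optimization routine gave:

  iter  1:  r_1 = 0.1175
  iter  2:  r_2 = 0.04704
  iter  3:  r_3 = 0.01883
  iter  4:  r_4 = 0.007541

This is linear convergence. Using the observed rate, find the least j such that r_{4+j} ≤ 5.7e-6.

Rate ρ ≈ r_4/r_3 = 0.007541/0.01883 = 0.4005.
After j more steps, r_{4+j} ≈ 0.007541·ρ^j; need ρ^j ≤ 5.7e-6/0.007541 = 0.000755868.
j ≥ ln(0.000755868)/ln(0.4005) = -7.1876/-0.91504 = 7.855.
So 8 more iterations are needed.

8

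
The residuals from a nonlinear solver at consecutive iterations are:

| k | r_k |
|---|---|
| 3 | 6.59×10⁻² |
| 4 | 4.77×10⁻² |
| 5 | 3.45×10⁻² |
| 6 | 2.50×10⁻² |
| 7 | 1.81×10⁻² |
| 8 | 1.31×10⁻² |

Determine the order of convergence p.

Consecutive ratios: r_8/r_7 = 1.31×10⁻²/1.81×10⁻² = 0.723757, r_7/r_6 = 1.81×10⁻²/2.50×10⁻² = 0.724.
p ≈ ln(0.723757)/ln(0.724) = -0.3233/-0.3230 ≈ 1.00.
So the convergence is linear (order 1).

1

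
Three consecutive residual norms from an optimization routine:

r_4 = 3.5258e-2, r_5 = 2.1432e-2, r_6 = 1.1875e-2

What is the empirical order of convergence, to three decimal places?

p ≈ ln(r_6/r_5) / ln(r_5/r_4)
  = ln(1.1875e-2/2.1432e-2) / ln(2.1432e-2/3.5258e-2)
  = ln(0.554078) / ln(0.607862)
  = -0.590450 / -0.497807 ≈ 1.186102

1.186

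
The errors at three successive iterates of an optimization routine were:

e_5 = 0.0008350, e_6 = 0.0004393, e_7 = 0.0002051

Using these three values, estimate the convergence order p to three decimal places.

p ≈ ln(e_7/e_6) / ln(e_6/e_5)
  = ln(0.0002051/0.0004393) / ln(0.0004393/0.0008350)
  = ln(0.466879) / ln(0.526108)
  = -0.761685 / -0.642249 ≈ 1.185965

1.186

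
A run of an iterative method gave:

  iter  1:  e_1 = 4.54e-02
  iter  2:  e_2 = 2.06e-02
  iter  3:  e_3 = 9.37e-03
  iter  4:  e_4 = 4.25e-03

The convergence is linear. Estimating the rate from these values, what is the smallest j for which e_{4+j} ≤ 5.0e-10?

21

Rate ρ ≈ e_4/e_3 = 4.25e-03/9.37e-03 = 0.4536.
After j more steps, e_{4+j} ≈ 4.25e-03·ρ^j; need ρ^j ≤ 5.0e-10/4.25e-03 = 1.17647e-07.
j ≥ ln(1.17647e-07)/ln(0.4536) = -15.9556/-0.79054 = 20.183.
So 21 more iterations are needed.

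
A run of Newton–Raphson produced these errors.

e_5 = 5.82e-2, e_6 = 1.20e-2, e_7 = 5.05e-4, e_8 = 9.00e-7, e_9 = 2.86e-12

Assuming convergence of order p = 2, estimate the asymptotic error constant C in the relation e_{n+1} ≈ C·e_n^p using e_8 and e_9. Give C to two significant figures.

3.5

C ≈ e_9 / e_8^2
  = 2.86e-12 / (9.00e-7)^2
  = 2.86e-12 / 8.1e-13 ≈ 3.5309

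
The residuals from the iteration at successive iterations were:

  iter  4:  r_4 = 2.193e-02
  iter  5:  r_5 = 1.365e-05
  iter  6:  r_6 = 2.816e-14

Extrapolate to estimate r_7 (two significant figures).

First estimate the order: p ≈ ln(r_6/r_5) / ln(r_5/r_4) = ln(2.816e-14/1.365e-05)/ln(1.365e-05/2.193e-02) = ln(2.063e-09)/ln(0.000622435) ≈ 2.7092.
Then r_7 ≈ r_6·(r_6/r_5)^p = 2.816e-14·(2.063e-09)^2.7092 = 2.816e-14·2.94606e-24 ≈ 8.296e-38.

8.3e-38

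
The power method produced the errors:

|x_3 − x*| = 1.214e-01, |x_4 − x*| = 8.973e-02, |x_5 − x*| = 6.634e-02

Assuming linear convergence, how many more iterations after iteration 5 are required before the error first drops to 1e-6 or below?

37

Rate ρ ≈ |x_5 − x*|/|x_4 − x*| = 6.634e-02/8.973e-02 = 0.7393.
After j more steps, |x_{5+j} − x*| ≈ 6.634e-02·ρ^j; need ρ^j ≤ 1e-6/6.634e-02 = 1.50739e-05.
j ≥ ln(1.50739e-05)/ln(0.7393) = -11.1025/-0.30205 = 36.757.
So 37 more iterations are needed.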